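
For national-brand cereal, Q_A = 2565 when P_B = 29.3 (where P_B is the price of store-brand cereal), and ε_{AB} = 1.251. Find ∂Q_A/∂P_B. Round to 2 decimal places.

ε = (∂Q_A/∂P_B)·(P_B/Q_A) ⇒ ∂Q_A/∂P_B = ε·Q_A/P_B = 1.251 × 2565/29.3 ≈ 109.52.

109.52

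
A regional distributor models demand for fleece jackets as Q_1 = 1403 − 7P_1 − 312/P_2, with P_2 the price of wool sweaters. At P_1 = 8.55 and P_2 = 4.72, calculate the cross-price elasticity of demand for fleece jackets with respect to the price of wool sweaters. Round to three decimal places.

At P_1 = 8.55 and P_2 = 4.72: Q_1 = 1277.048.
∂Q_1/∂P_2 = 312/P_2² = 14.0046.
ε = (∂Q_1/∂P_2)(P_2/Q_1) = 14.0046 × (4.72/1277.048) ≈ 0.052.
ε > 0: substitutes.

0.052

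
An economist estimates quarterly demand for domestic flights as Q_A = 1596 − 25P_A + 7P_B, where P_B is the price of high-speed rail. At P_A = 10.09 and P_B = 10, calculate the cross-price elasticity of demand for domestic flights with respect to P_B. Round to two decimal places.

0.05

At P_A = 10.09 and P_B = 10: Q_A = 1413.75.
∂Q_A/∂P_B = 7.
ε = (∂Q_A/∂P_B)(P_B/Q_A) = 7 × (10/1413.75) ≈ 0.05.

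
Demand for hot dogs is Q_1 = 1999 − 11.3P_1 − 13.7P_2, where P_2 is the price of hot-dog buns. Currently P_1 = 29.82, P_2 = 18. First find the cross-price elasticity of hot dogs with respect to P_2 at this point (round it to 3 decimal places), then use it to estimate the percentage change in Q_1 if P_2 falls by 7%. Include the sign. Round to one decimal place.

At P_1 = 29.82, P_2 = 18: Q_1 = 1415.434.
∂Q_1/∂P_2 = -13.7.
ε = (∂Q_1/∂P_2)(P_2/Q_1) = -13.7000 × 18/1415.434 ≈ -0.174.
%ΔQ_1 ≈ ε × %ΔP_2 = -0.174 × (-7%) = 1.2%.

1.2%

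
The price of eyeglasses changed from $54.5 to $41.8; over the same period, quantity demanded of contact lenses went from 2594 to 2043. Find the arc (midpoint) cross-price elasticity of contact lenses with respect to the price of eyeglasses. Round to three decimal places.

ΔQ_A = 2043 − 2594 = -551; ΔP_B = 41.8 − 54.5 = -12.7.
Midpoints: Q̄_A = 2318.5, P̄_B = 48.15.
ε = (ΔQ_A/Q̄_A)/(ΔP_B/P̄_B) = (-551/2318.5)/(-12.7/48.15) ≈ 0.901.

0.901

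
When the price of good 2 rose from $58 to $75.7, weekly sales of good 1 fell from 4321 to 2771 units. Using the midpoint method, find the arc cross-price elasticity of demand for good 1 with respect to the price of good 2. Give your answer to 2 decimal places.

ΔQ_1 = 2771 − 4321 = -1550; ΔP_2 = 75.7 − 58 = 17.7.
Midpoints: Q̄_1 = 3546.0, P̄_2 = 66.85.
ε = (ΔQ_1/Q̄_1)/(ΔP_2/P̄_2) = (-1550/3546.0)/(17.7/66.85) ≈ -1.65.

-1.65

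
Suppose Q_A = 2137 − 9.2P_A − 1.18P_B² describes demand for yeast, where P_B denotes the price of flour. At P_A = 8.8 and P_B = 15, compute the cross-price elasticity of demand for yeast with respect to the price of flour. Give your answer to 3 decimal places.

-0.297

At P_A = 8.8 and P_B = 15: Q_A = 1790.54.
∂Q_A/∂P_B = -2.36P_B = -2.36(15) = -35.4000.
ε = (∂Q_A/∂P_B)(P_B/Q_A) = -35.4000 × (15/1790.54) ≈ -0.297.
ε < 0: complements.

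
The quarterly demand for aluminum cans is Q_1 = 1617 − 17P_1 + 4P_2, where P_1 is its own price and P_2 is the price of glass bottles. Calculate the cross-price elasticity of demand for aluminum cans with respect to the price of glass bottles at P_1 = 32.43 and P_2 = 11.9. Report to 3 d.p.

At P_1 = 32.43 and P_2 = 11.9: Q_1 = 1113.29.
∂Q_1/∂P_2 = 4.
ε = (∂Q_1/∂P_2)(P_2/Q_1) = 4 × (11.9/1113.29) ≈ 0.043.

0.043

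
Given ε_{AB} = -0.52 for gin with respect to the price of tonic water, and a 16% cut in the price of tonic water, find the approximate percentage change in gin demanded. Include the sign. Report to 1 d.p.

8.3%

%ΔQ ≈ ε × %ΔP of tonic water = -0.52 × (-16%) = 8.3%.
Demand for gin rises by about 8.3%.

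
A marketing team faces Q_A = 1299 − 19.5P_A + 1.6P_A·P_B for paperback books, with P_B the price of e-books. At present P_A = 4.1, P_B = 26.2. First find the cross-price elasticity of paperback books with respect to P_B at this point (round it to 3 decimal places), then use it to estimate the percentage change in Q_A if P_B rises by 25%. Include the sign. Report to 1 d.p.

3.1%

At P_A = 4.1, P_B = 26.2: Q_A = 1390.922.
∂Q_A/∂P_B = 1.6P_A = 6.5600.
ε = (∂Q_A/∂P_B)(P_B/Q_A) = 6.5600 × 26.2/1390.922 ≈ 0.124.
%ΔQ_A ≈ ε × %ΔP_B = 0.124 × (25%) = 3.1%.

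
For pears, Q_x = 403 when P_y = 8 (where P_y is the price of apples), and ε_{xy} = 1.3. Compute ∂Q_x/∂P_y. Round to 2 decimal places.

ε = (∂Q_x/∂P_y)·(P_y/Q_x) ⇒ ∂Q_x/∂P_y = ε·Q_x/P_y = 1.3 × 403/8 ≈ 65.49.

65.49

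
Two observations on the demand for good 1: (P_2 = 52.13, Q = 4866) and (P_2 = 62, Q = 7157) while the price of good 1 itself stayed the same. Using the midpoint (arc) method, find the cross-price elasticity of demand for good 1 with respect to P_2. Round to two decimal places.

2.20

ΔQ_1 = 7157 − 4866 = 2291; ΔP_2 = 62 − 52.13 = 9.87.
Midpoints: Q̄_1 = 6011.5, P̄_2 = 57.06.
ε = (ΔQ_1/Q̄_1)/(ΔP_2/P̄_2) = (2291/6011.5)/(9.87/57.06) ≈ 2.20.
ε > 0: good 1 and good 2 are substitutes.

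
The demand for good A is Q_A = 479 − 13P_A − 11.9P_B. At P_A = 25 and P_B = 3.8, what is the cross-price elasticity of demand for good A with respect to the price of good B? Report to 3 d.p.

At P_A = 25 and P_B = 3.8: Q_A = 108.78.
∂Q_A/∂P_B = -11.9.
ε = (∂Q_A/∂P_B)(P_B/Q_A) = -11.9 × (3.8/108.78) ≈ -0.416.
Since ε < 0, good A and good B are complements.

-0.416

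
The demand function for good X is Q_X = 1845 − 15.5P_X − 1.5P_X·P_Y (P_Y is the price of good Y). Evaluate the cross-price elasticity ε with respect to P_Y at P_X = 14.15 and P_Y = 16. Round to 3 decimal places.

-0.264

At P_X = 14.15 and P_Y = 16: Q_X = 1286.075.
∂Q_X/∂P_Y = -1.5P_X = -1.5(14.15) = -21.2250.
ε = (∂Q_X/∂P_Y)(P_Y/Q_X) = -21.2250 × (16/1286.075) ≈ -0.264.
ε < 0: complements.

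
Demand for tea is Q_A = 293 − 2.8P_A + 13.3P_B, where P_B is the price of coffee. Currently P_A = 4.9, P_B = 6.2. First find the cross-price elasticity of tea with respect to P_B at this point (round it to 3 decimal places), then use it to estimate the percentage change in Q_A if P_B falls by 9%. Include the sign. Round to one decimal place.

At P_A = 4.9, P_B = 6.2: Q_A = 361.74.
∂Q_A/∂P_B = 13.3.
ε = (∂Q_A/∂P_B)(P_B/Q_A) = 13.3000 × 6.2/361.74 ≈ 0.228.
%ΔQ_A ≈ ε × %ΔP_B = 0.228 × (-9%) = -2.1%.

-2.1%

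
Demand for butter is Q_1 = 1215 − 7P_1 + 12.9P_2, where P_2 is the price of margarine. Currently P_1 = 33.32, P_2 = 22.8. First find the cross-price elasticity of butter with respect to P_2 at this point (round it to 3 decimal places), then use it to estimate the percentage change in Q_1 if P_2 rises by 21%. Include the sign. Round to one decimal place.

At P_1 = 33.32, P_2 = 22.8: Q_1 = 1275.88.
∂Q_1/∂P_2 = 12.9.
ε = (∂Q_1/∂P_2)(P_2/Q_1) = 12.9000 × 22.8/1275.88 ≈ 0.231.
%ΔQ_1 ≈ ε × %ΔP_2 = 0.231 × (21%) = 4.9%.

4.9%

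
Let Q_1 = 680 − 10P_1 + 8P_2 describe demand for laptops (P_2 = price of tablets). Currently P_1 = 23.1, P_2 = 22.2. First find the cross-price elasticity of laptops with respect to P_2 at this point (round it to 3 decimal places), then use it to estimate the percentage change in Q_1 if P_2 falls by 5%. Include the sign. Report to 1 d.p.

-1.4%

At P_1 = 23.1, P_2 = 22.2: Q_1 = 626.6.
∂Q_1/∂P_2 = 8.
ε = (∂Q_1/∂P_2)(P_2/Q_1) = 8.0000 × 22.2/626.6 ≈ 0.283.
%ΔQ_1 ≈ ε × %ΔP_2 = 0.283 × (-5%) = -1.4%.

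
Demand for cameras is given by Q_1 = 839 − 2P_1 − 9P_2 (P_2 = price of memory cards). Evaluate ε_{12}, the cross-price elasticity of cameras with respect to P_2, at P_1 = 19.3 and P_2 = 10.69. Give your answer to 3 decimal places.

At P_1 = 19.3 and P_2 = 10.69: Q_1 = 704.19.
∂Q_1/∂P_2 = -9.
ε = (∂Q_1/∂P_2)(P_2/Q_1) = -9 × (10.69/704.19) ≈ -0.137.

-0.137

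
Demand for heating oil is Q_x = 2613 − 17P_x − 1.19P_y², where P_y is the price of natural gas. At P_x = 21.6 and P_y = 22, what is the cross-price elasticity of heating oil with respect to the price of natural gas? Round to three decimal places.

-0.690

At P_x = 21.6 and P_y = 22: Q_x = 1669.84.
∂Q_x/∂P_y = -2.38P_y = -2.38(22) = -52.3600.
ε = (∂Q_x/∂P_y)(P_y/Q_x) = -52.3600 × (22/1669.84) ≈ -0.690.
ε < 0: complements.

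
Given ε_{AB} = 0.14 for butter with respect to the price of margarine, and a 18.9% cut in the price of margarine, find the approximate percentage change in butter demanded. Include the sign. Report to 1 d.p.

-2.6%

%ΔQ ≈ ε × %ΔP of margarine = 0.14 × (-18.9%) = -2.6%.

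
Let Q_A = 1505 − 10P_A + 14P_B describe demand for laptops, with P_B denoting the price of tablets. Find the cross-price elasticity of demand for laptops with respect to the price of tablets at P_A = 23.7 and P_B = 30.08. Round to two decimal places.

At P_A = 23.7 and P_B = 30.08: Q_A = 1689.12.
∂Q_A/∂P_B = 14.
ε = (∂Q_A/∂P_B)(P_B/Q_A) = 14 × (30.08/1689.12) ≈ 0.25.

0.25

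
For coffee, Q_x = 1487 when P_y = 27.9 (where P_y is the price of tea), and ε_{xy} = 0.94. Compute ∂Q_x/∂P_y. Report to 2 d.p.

ε = (∂Q_x/∂P_y)·(P_y/Q_x) ⇒ ∂Q_x/∂P_y = ε·Q_x/P_y = 0.94 × 1487/27.9 ≈ 50.10.

50.10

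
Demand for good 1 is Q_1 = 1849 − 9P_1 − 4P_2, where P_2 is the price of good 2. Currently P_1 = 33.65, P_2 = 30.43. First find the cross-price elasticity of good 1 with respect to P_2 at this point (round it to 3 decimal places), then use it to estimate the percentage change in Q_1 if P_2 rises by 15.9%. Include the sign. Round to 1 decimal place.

-1.4%

At P_1 = 33.65, P_2 = 30.43: Q_1 = 1424.43.
∂Q_1/∂P_2 = -4.
ε = (∂Q_1/∂P_2)(P_2/Q_1) = -4.0000 × 30.43/1424.43 ≈ -0.085.
%ΔQ_1 ≈ ε × %ΔP_2 = -0.085 × (15.9%) = -1.4%.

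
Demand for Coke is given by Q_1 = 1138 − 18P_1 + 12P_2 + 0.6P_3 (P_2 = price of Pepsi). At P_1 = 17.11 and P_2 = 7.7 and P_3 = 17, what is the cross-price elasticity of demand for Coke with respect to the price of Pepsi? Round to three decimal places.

At P_1 = 17.11 and P_2 = 7.7 and P_3 = 17: Q_1 = 932.62.
∂Q_1/∂P_2 = 12.
ε = (∂Q_1/∂P_2)(P_2/Q_1) = 12 × (7.7/932.62) ≈ 0.099.

0.099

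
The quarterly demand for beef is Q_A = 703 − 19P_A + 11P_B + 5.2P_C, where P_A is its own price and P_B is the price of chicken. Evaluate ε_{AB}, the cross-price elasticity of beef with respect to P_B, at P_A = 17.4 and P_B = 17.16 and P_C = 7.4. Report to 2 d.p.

At P_A = 17.4 and P_B = 17.16 and P_C = 7.4: Q_A = 599.64.
∂Q_A/∂P_B = 11.
ε = (∂Q_A/∂P_B)(P_B/Q_A) = 11 × (17.16/599.64) ≈ 0.31.
Since ε > 0, beef and chicken are substitutes.

0.31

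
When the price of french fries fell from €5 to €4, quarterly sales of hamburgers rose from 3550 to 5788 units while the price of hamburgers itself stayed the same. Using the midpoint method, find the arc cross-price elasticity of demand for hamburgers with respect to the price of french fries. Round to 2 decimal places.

ΔQ_A = 5788 − 3550 = 2238; ΔP_B = 4 − 5 = -1.
Midpoints: Q̄_A = 4669.0, P̄_B = 4.50.
ε = (ΔQ_A/Q̄_A)/(ΔP_B/P̄_B) = (2238/4669.0)/(-1/4.50) ≈ -2.16.
ε < 0: hamburgers and french fries are complements.

-2.16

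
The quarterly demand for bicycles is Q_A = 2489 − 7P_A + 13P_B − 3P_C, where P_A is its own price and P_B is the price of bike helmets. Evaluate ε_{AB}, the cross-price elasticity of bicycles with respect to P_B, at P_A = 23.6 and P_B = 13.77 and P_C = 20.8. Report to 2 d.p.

0.07

At P_A = 23.6 and P_B = 13.77 and P_C = 20.8: Q_A = 2440.41.
∂Q_A/∂P_B = 13.
ε = (∂Q_A/∂P_B)(P_B/Q_A) = 13 × (13.77/2440.41) ≈ 0.07.
Since ε > 0, bicycles and bike helmets are substitutes.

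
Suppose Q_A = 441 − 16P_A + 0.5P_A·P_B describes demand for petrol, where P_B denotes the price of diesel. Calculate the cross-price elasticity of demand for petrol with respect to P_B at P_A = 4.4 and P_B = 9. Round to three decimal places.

0.051

At P_A = 4.4 and P_B = 9: Q_A = 390.4.
∂Q_A/∂P_B = 0.5P_A = 0.5(4.4) = 2.2000.
ε = (∂Q_A/∂P_B)(P_B/Q_A) = 2.2000 × (9/390.4) ≈ 0.051.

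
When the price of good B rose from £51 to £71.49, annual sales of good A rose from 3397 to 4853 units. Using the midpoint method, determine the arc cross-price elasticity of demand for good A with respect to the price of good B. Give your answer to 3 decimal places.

ΔQ_A = 4853 − 3397 = 1456; ΔP_B = 71.49 − 51 = 20.49.
Midpoints: Q̄_A = 4125.0, P̄_B = 61.24.
ε = (ΔQ_A/Q̄_A)/(ΔP_B/P̄_B) = (1456/4125.0)/(20.49/61.24) ≈ 1.055.

1.055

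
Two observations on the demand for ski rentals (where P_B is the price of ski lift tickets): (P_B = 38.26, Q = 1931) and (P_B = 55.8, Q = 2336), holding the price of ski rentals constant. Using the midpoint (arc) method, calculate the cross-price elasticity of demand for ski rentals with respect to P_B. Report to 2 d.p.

0.51

ΔQ_A = 2336 − 1931 = 405; ΔP_B = 55.8 − 38.26 = 17.54.
Midpoints: Q̄_A = 2133.5, P̄_B = 47.03.
ε = (ΔQ_A/Q̄_A)/(ΔP_B/P̄_B) = (405/2133.5)/(17.54/47.03) ≈ 0.51.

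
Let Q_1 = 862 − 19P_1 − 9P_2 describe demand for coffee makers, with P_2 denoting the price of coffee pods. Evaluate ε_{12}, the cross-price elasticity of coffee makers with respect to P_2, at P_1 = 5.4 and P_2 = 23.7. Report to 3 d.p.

At P_1 = 5.4 and P_2 = 23.7: Q_1 = 546.1.
∂Q_1/∂P_2 = -9.
ε = (∂Q_1/∂P_2)(P_2/Q_1) = -9 × (23.7/546.1) ≈ -0.391.

-0.391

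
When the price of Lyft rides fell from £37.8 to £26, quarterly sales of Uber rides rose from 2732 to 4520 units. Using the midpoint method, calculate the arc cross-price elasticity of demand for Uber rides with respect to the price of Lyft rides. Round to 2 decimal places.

ΔQ_A = 4520 − 2732 = 1788; ΔP_B = 26 − 37.8 = -11.8.
Midpoints: Q̄_A = 3626.0, P̄_B = 31.90.
ε = (ΔQ_A/Q̄_A)/(ΔP_B/P̄_B) = (1788/3626.0)/(-11.8/31.90) ≈ -1.33.

-1.33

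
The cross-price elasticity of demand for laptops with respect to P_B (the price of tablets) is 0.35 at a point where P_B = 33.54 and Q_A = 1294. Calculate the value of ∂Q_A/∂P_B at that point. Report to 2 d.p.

ε = (∂Q_A/∂P_B)·(P_B/Q_A) ⇒ ∂Q_A/∂P_B = ε·Q_A/P_B = 0.35 × 1294/33.54 ≈ 13.50.

13.50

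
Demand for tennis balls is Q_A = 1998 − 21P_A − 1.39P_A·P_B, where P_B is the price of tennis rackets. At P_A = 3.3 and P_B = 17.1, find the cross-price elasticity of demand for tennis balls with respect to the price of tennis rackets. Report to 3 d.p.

At P_A = 3.3 and P_B = 17.1: Q_A = 1850.262.
∂Q_A/∂P_B = -1.39P_A = -1.39(3.3) = -4.5870.
ε = (∂Q_A/∂P_B)(P_B/Q_A) = -4.5870 × (17.1/1850.262) ≈ -0.042.
ε < 0: complements.

-0.042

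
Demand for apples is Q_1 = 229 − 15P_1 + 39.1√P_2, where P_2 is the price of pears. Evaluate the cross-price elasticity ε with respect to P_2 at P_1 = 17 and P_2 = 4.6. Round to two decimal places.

0.72

At P_1 = 17 and P_2 = 4.6: Q_1 = 57.860.
∂Q_1/∂P_2 = 39.1/(2√P_2) = 39.1/(2√4.6) = 9.1152.
ε = (∂Q_1/∂P_2)(P_2/Q_1) = 9.1152 × (4.6/57.860) ≈ 0.72.
ε > 0: substitutes.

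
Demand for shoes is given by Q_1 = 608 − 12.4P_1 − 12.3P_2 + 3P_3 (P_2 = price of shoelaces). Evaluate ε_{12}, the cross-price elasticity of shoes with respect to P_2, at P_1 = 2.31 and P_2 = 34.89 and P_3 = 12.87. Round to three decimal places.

-2.273

At P_1 = 2.31 and P_2 = 34.89 and P_3 = 12.87: Q_1 = 188.819.
∂Q_1/∂P_2 = -12.3.
ε = (∂Q_1/∂P_2)(P_2/Q_1) = -12.3 × (34.89/188.819) ≈ -2.273.
Since ε < 0, shoes and shoelaces are complements.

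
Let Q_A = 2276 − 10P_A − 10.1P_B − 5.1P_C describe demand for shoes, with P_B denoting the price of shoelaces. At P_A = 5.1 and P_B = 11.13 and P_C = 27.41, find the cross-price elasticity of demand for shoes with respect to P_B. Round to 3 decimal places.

At P_A = 5.1 and P_B = 11.13 and P_C = 27.41: Q_A = 1972.796.
∂Q_A/∂P_B = -10.1.
ε = (∂Q_A/∂P_B)(P_B/Q_A) = -10.1 × (11.13/1972.796) ≈ -0.057.
Since ε < 0, shoes and shoelaces are complements.

-0.057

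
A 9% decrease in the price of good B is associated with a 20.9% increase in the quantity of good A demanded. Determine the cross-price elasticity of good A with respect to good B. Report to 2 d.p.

ε = (%ΔQ of good A) / (%ΔP of good B) = (20.9%) / (-9%) ≈ -2.32.
Negative cross-price elasticity: complements.

-2.32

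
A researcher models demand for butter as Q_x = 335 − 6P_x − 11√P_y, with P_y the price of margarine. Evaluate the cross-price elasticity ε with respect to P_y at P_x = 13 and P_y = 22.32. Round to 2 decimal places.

At P_x = 13 and P_y = 22.32: Q_x = 205.032.
∂Q_x/∂P_y = -11/(2√P_y) = -11/(2√22.32) = -1.1642.
ε = (∂Q_x/∂P_y)(P_y/Q_x) = -1.1642 × (22.32/205.032) ≈ -0.13.
ε < 0: complements.

-0.13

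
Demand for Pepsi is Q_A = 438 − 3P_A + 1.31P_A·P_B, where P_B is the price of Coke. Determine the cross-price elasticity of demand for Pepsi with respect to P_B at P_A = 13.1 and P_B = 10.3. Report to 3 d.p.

0.307

At P_A = 13.1 and P_B = 10.3: Q_A = 575.458.
∂Q_A/∂P_B = 1.31P_A = 1.31(13.1) = 17.1610.
ε = (∂Q_A/∂P_B)(P_B/Q_A) = 17.1610 × (10.3/575.458) ≈ 0.307.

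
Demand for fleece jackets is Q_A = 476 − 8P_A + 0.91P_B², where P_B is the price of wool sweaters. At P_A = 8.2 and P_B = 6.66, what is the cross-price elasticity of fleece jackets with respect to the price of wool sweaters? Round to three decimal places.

0.179

At P_A = 8.2 and P_B = 6.66: Q_A = 450.764.
∂Q_A/∂P_B = 1.82P_B = 1.82(6.66) = 12.1212.
ε = (∂Q_A/∂P_B)(P_B/Q_A) = 12.1212 × (6.66/450.764) ≈ 0.179.
ε > 0: substitutes.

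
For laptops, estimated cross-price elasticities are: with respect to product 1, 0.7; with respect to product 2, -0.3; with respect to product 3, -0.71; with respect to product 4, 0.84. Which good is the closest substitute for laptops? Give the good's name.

product 4

Substitutes have ε > 0. Among the positive values, 0.84 (product 4) is largest.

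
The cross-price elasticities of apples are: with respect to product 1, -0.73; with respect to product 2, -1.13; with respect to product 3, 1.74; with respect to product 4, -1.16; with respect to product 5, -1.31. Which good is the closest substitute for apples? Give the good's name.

product 3

Substitutes have ε > 0. Among the positive values, 1.74 (product 3) is largest.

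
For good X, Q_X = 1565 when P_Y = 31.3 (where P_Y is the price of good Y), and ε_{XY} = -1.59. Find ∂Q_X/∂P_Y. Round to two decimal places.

-79.50

ε = (∂Q_X/∂P_Y)·(P_Y/Q_X) ⇒ ∂Q_X/∂P_Y = ε·Q_X/P_Y = -1.59 × 1565/31.3 ≈ -79.50.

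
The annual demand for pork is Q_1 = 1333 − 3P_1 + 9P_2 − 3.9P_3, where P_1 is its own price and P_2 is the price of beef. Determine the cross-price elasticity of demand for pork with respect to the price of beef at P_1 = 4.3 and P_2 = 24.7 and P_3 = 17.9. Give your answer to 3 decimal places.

At P_1 = 4.3 and P_2 = 24.7 and P_3 = 17.9: Q_1 = 1472.59.
∂Q_1/∂P_2 = 9.
ε = (∂Q_1/∂P_2)(P_2/Q_1) = 9 × (24.7/1472.59) ≈ 0.151.

0.151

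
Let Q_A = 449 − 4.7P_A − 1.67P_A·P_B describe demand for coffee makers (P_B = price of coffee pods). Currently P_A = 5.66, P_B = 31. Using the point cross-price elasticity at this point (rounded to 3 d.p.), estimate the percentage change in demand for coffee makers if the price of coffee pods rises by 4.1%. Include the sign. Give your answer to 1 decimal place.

-9.3%

At P_A = 5.66, P_B = 31: Q_A = 129.380.
∂Q_A/∂P_B = -1.67P_A = -9.4522.
ε = (∂Q_A/∂P_B)(P_B/Q_A) = -9.4522 × 31/129.380 ≈ -2.265.
%ΔQ_A ≈ ε × %ΔP_B = -2.265 × (4.1%) = -9.3%.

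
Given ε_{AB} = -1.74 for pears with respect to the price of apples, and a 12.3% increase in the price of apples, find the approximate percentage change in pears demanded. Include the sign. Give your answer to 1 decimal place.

-21.4%

%ΔQ ≈ ε × %ΔP of apples = -1.74 × (12.3%) = -21.4%.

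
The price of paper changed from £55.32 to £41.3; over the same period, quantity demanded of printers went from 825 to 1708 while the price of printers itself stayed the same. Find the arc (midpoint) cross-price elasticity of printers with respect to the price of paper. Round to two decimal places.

ΔQ_A = 1708 − 825 = 883; ΔP_B = 41.3 − 55.32 = -14.02.
Midpoints: Q̄_A = 1266.5, P̄_B = 48.31.
ε = (ΔQ_A/Q̄_A)/(ΔP_B/P̄_B) = (883/1266.5)/(-14.02/48.31) ≈ -2.40.

-2.40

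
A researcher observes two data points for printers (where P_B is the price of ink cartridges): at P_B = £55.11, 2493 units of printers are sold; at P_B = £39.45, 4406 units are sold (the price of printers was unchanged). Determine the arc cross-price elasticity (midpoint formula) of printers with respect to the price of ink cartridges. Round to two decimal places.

ΔQ_A = 4406 − 2493 = 1913; ΔP_B = 39.45 − 55.11 = -15.66.
Midpoints: Q̄_A = 3449.5, P̄_B = 47.28.
ε = (ΔQ_A/Q̄_A)/(ΔP_B/P̄_B) = (1913/3449.5)/(-15.66/47.28) ≈ -1.67.

-1.67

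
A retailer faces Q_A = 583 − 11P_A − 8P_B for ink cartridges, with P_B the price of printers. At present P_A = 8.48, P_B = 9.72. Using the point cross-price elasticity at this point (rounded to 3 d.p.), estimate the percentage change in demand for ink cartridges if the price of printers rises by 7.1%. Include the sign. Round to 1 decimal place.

-1.3%

At P_A = 8.48, P_B = 9.72: Q_A = 411.96.
∂Q_A/∂P_B = -8.
ε = (∂Q_A/∂P_B)(P_B/Q_A) = -8.0000 × 9.72/411.96 ≈ -0.189.
%ΔQ_A ≈ ε × %ΔP_B = -0.189 × (7.1%) = -1.3%.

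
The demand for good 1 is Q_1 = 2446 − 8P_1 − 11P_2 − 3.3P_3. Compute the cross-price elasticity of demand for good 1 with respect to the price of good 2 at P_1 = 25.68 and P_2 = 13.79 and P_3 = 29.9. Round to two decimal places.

At P_1 = 25.68 and P_2 = 13.79 and P_3 = 29.9: Q_1 = 1990.2.
∂Q_1/∂P_2 = -11.
ε = (∂Q_1/∂P_2)(P_2/Q_1) = -11 × (13.79/1990.2) ≈ -0.08.
Since ε < 0, good 1 and good 2 are complements.

-0.08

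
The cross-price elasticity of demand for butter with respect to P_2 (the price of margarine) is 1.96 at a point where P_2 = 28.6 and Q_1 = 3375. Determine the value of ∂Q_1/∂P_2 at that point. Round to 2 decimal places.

231.29

ε = (∂Q_1/∂P_2)·(P_2/Q_1) ⇒ ∂Q_1/∂P_2 = ε·Q_1/P_2 = 1.96 × 3375/28.6 ≈ 231.29.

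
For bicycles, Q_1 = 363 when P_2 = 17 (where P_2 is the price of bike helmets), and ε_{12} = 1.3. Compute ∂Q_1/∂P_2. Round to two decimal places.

ε = (∂Q_1/∂P_2)·(P_2/Q_1) ⇒ ∂Q_1/∂P_2 = ε·Q_1/P_2 = 1.3 × 363/17 ≈ 27.76.

27.76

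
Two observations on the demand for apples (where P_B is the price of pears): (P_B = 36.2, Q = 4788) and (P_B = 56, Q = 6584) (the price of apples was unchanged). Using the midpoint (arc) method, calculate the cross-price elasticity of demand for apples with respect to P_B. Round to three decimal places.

ΔQ_A = 6584 − 4788 = 1796; ΔP_B = 56 − 36.2 = 19.8.
Midpoints: Q̄_A = 5686.0, P̄_B = 46.10.
ε = (ΔQ_A/Q̄_A)/(ΔP_B/P̄_B) = (1796/5686.0)/(19.8/46.10) ≈ 0.735.

0.735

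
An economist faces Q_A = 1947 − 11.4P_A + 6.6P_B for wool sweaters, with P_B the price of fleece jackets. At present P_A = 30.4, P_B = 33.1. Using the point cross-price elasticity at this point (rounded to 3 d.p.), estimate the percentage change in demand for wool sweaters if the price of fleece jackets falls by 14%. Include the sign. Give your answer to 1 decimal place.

-1.7%

At P_A = 30.4, P_B = 33.1: Q_A = 1818.9.
∂Q_A/∂P_B = 6.6.
ε = (∂Q_A/∂P_B)(P_B/Q_A) = 6.6000 × 33.1/1818.9 ≈ 0.120.
%ΔQ_A ≈ ε × %ΔP_B = 0.120 × (-14%) = -1.7%.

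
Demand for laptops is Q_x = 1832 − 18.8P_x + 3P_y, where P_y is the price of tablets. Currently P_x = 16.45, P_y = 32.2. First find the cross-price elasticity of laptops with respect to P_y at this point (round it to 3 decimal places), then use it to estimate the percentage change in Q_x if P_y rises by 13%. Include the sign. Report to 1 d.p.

At P_x = 16.45, P_y = 32.2: Q_x = 1619.34.
∂Q_x/∂P_y = 3.
ε = (∂Q_x/∂P_y)(P_y/Q_x) = 3.0000 × 32.2/1619.34 ≈ 0.060.
%ΔQ_x ≈ ε × %ΔP_y = 0.060 × (13%) = 0.8%.

0.8%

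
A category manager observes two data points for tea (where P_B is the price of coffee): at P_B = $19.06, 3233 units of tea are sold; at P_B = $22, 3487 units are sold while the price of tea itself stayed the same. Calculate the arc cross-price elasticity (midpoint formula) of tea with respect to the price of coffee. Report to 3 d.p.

0.528

ΔQ_A = 3487 − 3233 = 254; ΔP_B = 22 − 19.06 = 2.94.
Midpoints: Q̄_A = 3360.0, P̄_B = 20.53.
ε = (ΔQ_A/Q̄_A)/(ΔP_B/P̄_B) = (254/3360.0)/(2.94/20.53) ≈ 0.528.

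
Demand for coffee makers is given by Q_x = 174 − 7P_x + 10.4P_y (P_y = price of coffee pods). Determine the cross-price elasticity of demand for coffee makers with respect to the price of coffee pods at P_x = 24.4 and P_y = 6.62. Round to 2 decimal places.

At P_x = 24.4 and P_y = 6.62: Q_x = 72.048.
∂Q_x/∂P_y = 10.4.
ε = (∂Q_x/∂P_y)(P_y/Q_x) = 10.4 × (6.62/72.048) ≈ 0.96.

0.96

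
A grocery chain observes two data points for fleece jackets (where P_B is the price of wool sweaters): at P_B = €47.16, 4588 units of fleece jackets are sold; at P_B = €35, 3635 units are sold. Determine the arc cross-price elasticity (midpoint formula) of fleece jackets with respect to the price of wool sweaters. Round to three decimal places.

ΔQ_A = 3635 − 4588 = -953; ΔP_B = 35 − 47.16 = -12.16.
Midpoints: Q̄_A = 4111.5, P̄_B = 41.08.
ε = (ΔQ_A/Q̄_A)/(ΔP_B/P̄_B) = (-953/4111.5)/(-12.16/41.08) ≈ 0.783.

0.783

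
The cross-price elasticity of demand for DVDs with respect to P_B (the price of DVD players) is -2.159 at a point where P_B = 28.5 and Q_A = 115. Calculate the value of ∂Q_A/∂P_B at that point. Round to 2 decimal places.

ε = (∂Q_A/∂P_B)·(P_B/Q_A) ⇒ ∂Q_A/∂P_B = ε·Q_A/P_B = -2.159 × 115/28.5 ≈ -8.71.

-8.71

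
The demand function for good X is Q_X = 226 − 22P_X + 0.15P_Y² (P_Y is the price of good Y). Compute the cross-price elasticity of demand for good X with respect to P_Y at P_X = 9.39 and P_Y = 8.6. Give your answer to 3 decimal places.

At P_X = 9.39 and P_Y = 8.6: Q_X = 30.514.
∂Q_X/∂P_Y = 0.3P_Y = 0.3(8.6) = 2.5800.
ε = (∂Q_X/∂P_Y)(P_Y/Q_X) = 2.5800 × (8.6/30.514) ≈ 0.727.

0.727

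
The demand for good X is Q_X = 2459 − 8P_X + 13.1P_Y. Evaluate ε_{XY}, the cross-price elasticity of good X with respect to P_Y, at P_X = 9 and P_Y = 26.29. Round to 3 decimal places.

At P_X = 9 and P_Y = 26.29: Q_X = 2731.399.
∂Q_X/∂P_Y = 13.1.
ε = (∂Q_X/∂P_Y)(P_Y/Q_X) = 13.1 × (26.29/2731.399) ≈ 0.126.
Since ε > 0, good X and good Y are substitutes.

0.126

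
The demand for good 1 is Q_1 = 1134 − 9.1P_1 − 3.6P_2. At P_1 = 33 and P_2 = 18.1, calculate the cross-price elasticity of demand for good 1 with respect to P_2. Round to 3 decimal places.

-0.085

At P_1 = 33 and P_2 = 18.1: Q_1 = 768.54.
∂Q_1/∂P_2 = -3.6.
ε = (∂Q_1/∂P_2)(P_2/Q_1) = -3.6 × (18.1/768.54) ≈ -0.085.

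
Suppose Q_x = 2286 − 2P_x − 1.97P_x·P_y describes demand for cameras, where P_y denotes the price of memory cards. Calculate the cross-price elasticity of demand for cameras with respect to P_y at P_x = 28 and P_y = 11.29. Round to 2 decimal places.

-0.39

At P_x = 28 and P_y = 11.29: Q_x = 1607.244.
∂Q_x/∂P_y = -1.97P_x = -1.97(28) = -55.1600.
ε = (∂Q_x/∂P_y)(P_y/Q_x) = -55.1600 × (11.29/1607.244) ≈ -0.39.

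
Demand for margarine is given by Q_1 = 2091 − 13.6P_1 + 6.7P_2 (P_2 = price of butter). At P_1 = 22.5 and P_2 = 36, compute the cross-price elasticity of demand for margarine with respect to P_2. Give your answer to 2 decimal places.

0.12

At P_1 = 22.5 and P_2 = 36: Q_1 = 2026.2.
∂Q_1/∂P_2 = 6.7.
ε = (∂Q_1/∂P_2)(P_2/Q_1) = 6.7 × (36/2026.2) ≈ 0.12.
Since ε > 0, margarine and butter are substitutes.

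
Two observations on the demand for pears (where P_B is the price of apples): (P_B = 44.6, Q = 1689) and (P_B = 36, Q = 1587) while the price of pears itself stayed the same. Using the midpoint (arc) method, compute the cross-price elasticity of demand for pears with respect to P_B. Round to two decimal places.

ΔQ_A = 1587 − 1689 = -102; ΔP_B = 36 − 44.6 = -8.6.
Midpoints: Q̄_A = 1638.0, P̄_B = 40.30.
ε = (ΔQ_A/Q̄_A)/(ΔP_B/P̄_B) = (-102/1638.0)/(-8.6/40.30) ≈ 0.29.

0.29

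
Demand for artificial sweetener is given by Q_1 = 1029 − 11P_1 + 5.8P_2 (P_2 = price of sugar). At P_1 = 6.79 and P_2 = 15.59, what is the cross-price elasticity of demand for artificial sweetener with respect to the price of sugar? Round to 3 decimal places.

0.087

At P_1 = 6.79 and P_2 = 15.59: Q_1 = 1044.732.
∂Q_1/∂P_2 = 5.8.
ε = (∂Q_1/∂P_2)(P_2/Q_1) = 5.8 × (15.59/1044.732) ≈ 0.087.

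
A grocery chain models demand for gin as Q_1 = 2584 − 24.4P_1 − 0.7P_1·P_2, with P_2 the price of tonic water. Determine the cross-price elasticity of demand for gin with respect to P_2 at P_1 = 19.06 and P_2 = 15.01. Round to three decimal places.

-0.104

At P_1 = 19.06 and P_2 = 15.01: Q_1 = 1918.673.
∂Q_1/∂P_2 = -0.7P_1 = -0.7(19.06) = -13.3420.
ε = (∂Q_1/∂P_2)(P_2/Q_1) = -13.3420 × (15.01/1918.673) ≈ -0.104.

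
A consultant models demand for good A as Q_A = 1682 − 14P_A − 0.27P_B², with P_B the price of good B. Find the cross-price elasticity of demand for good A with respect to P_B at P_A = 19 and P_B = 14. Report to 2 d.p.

At P_A = 19 and P_B = 14: Q_A = 1363.08.
∂Q_A/∂P_B = -0.54P_B = -0.54(14) = -7.5600.
ε = (∂Q_A/∂P_B)(P_B/Q_A) = -7.5600 × (14/1363.08) ≈ -0.08.

-0.08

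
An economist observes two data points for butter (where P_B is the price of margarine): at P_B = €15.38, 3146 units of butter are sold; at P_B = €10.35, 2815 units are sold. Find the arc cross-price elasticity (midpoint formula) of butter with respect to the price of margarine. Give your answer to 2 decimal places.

ΔQ_A = 2815 − 3146 = -331; ΔP_B = 10.35 − 15.38 = -5.03.
Midpoints: Q̄_A = 2980.5, P̄_B = 12.87.
ε = (ΔQ_A/Q̄_A)/(ΔP_B/P̄_B) = (-331/2980.5)/(-5.03/12.87) ≈ 0.28.

0.28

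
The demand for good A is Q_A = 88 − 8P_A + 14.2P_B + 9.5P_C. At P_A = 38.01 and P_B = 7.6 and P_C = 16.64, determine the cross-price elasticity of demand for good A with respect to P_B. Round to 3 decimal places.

At P_A = 38.01 and P_B = 7.6 and P_C = 16.64: Q_A = 49.92.
∂Q_A/∂P_B = 14.2.
ε = (∂Q_A/∂P_B)(P_B/Q_A) = 14.2 × (7.6/49.92) ≈ 2.162.
Since ε > 0, good A and good B are substitutes.

2.162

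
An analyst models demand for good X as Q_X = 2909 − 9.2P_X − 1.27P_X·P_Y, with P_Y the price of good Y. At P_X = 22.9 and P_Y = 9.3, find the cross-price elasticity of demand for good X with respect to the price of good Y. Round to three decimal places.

-0.111

At P_X = 22.9 and P_Y = 9.3: Q_X = 2427.848.
∂Q_X/∂P_Y = -1.27P_X = -1.27(22.9) = -29.0830.
ε = (∂Q_X/∂P_Y)(P_Y/Q_X) = -29.0830 × (9.3/2427.848) ≈ -0.111.
ε < 0: complements.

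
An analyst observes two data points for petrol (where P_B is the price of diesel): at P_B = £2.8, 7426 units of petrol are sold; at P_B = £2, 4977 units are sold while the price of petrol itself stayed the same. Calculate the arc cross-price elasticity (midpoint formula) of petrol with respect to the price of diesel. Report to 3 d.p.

ΔQ_A = 4977 − 7426 = -2449; ΔP_B = 2 − 2.8 = -0.8.
Midpoints: Q̄_A = 6201.5, P̄_B = 2.40.
ε = (ΔQ_A/Q̄_A)/(ΔP_B/P̄_B) = (-2449/6201.5)/(-0.8/2.40) ≈ 1.185.
ε > 0: petrol and diesel are substitutes.

1.185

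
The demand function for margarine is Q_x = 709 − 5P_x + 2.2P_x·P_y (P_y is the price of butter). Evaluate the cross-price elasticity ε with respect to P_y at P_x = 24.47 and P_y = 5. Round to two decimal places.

At P_x = 24.47 and P_y = 5: Q_x = 855.82.
∂Q_x/∂P_y = 2.2P_x = 2.2(24.47) = 53.8340.
ε = (∂Q_x/∂P_y)(P_y/Q_x) = 53.8340 × (5/855.82) ≈ 0.31.

0.31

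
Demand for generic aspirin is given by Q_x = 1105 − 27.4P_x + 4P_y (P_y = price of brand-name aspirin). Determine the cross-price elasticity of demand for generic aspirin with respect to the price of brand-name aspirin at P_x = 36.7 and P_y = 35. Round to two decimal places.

At P_x = 36.7 and P_y = 35: Q_x = 239.42.
∂Q_x/∂P_y = 4.
ε = (∂Q_x/∂P_y)(P_y/Q_x) = 4 × (35/239.42) ≈ 0.58.
Since ε > 0, generic aspirin and brand-name aspirin are substitutes.

0.58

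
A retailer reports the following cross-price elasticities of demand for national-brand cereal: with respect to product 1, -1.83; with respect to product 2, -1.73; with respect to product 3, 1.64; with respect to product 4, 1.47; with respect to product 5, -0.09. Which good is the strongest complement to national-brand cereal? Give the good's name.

Complements have ε < 0. The most negative value is -1.83 (product 1).

product 1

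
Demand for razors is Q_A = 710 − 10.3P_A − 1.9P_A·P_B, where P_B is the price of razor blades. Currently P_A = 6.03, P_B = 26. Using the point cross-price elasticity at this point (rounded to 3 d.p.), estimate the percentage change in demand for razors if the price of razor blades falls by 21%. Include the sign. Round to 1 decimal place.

At P_A = 6.03, P_B = 26: Q_A = 350.009.
∂Q_A/∂P_B = -1.9P_A = -11.4570.
ε = (∂Q_A/∂P_B)(P_B/Q_A) = -11.4570 × 26/350.009 ≈ -0.851.
%ΔQ_A ≈ ε × %ΔP_B = -0.851 × (-21%) = 17.9%.

17.9%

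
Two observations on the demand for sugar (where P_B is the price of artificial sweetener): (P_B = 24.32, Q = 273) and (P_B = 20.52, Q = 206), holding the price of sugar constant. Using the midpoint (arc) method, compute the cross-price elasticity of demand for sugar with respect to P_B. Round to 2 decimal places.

ΔQ_A = 206 − 273 = -67; ΔP_B = 20.52 − 24.32 = -3.8.
Midpoints: Q̄_A = 239.5, P̄_B = 22.42.
ε = (ΔQ_A/Q̄_A)/(ΔP_B/P̄_B) = (-67/239.5)/(-3.8/22.42) ≈ 1.65.
ε > 0: sugar and artificial sweetener are substitutes.

1.65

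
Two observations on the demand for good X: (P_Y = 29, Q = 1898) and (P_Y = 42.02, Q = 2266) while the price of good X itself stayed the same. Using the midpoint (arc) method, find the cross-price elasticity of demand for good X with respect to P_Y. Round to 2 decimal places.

ΔQ_X = 2266 − 1898 = 368; ΔP_Y = 42.02 − 29 = 13.02.
Midpoints: Q̄_X = 2082.0, P̄_Y = 35.51.
ε = (ΔQ_X/Q̄_X)/(ΔP_Y/P̄_Y) = (368/2082.0)/(13.02/35.51) ≈ 0.48.

0.48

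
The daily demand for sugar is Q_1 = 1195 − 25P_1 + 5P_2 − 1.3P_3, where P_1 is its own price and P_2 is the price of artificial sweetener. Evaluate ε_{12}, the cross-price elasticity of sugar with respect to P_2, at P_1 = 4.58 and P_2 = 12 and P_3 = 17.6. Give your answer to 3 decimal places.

At P_1 = 4.58 and P_2 = 12 and P_3 = 17.6: Q_1 = 1117.62.
∂Q_1/∂P_2 = 5.
ε = (∂Q_1/∂P_2)(P_2/Q_1) = 5 × (12/1117.62) ≈ 0.054.

0.054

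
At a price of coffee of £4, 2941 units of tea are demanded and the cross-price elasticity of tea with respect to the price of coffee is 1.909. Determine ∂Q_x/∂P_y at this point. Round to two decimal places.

1403.59

ε = (∂Q_x/∂P_y)·(P_y/Q_x) ⇒ ∂Q_x/∂P_y = ε·Q_x/P_y = 1.909 × 2941/4 ≈ 1403.59.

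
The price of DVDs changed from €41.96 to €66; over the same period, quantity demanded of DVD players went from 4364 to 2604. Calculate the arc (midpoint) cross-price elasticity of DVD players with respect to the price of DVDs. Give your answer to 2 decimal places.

ΔQ_A = 2604 − 4364 = -1760; ΔP_B = 66 − 41.96 = 24.04.
Midpoints: Q̄_A = 3484.0, P̄_B = 53.98.
ε = (ΔQ_A/Q̄_A)/(ΔP_B/P̄_B) = (-1760/3484.0)/(24.04/53.98) ≈ -1.13.

-1.13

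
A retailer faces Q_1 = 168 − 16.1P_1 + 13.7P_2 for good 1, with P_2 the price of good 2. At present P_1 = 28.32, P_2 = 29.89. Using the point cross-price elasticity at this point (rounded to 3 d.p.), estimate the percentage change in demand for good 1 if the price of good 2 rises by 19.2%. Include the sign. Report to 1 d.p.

At P_1 = 28.32, P_2 = 29.89: Q_1 = 121.541.
∂Q_1/∂P_2 = 13.7.
ε = (∂Q_1/∂P_2)(P_2/Q_1) = 13.7000 × 29.89/121.541 ≈ 3.369.
%ΔQ_1 ≈ ε × %ΔP_2 = 3.369 × (19.2%) = 64.7%.

64.7%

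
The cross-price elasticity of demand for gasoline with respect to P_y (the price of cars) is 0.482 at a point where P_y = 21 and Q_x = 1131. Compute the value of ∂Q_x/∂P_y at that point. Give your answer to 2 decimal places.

25.96

ε = (∂Q_x/∂P_y)·(P_y/Q_x) ⇒ ∂Q_x/∂P_y = ε·Q_x/P_y = 0.482 × 1131/21 ≈ 25.96.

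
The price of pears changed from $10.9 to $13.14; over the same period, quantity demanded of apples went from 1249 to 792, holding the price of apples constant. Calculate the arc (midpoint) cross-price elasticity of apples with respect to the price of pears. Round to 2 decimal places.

ΔQ_A = 792 − 1249 = -457; ΔP_B = 13.14 − 10.9 = 2.24.
Midpoints: Q̄_A = 1020.5, P̄_B = 12.02.
ε = (ΔQ_A/Q̄_A)/(ΔP_B/P̄_B) = (-457/1020.5)/(2.24/12.02) ≈ -2.40.

-2.40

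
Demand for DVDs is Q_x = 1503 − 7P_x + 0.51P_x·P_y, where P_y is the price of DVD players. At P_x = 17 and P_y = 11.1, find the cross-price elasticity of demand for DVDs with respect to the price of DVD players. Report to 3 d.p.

At P_x = 17 and P_y = 11.1: Q_x = 1480.237.
∂Q_x/∂P_y = 0.51P_x = 0.51(17) = 8.6700.
ε = (∂Q_x/∂P_y)(P_y/Q_x) = 8.6700 × (11.1/1480.237) ≈ 0.065.

0.065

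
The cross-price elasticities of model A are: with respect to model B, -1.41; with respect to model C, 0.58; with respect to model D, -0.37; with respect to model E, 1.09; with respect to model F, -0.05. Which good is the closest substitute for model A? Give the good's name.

model E

Substitutes have ε > 0. Among the positive values, 1.09 (model E) is largest.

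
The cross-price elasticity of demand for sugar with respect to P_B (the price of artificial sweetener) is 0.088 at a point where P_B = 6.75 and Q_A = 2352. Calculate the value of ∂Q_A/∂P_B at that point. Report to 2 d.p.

ε = (∂Q_A/∂P_B)·(P_B/Q_A) ⇒ ∂Q_A/∂P_B = ε·Q_A/P_B = 0.088 × 2352/6.75 ≈ 30.66.

30.66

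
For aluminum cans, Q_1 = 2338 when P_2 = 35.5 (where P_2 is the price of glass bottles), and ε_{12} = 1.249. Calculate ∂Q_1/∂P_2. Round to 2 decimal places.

ε = (∂Q_1/∂P_2)·(P_2/Q_1) ⇒ ∂Q_1/∂P_2 = ε·Q_1/P_2 = 1.249 × 2338/35.5 ≈ 82.26.

82.26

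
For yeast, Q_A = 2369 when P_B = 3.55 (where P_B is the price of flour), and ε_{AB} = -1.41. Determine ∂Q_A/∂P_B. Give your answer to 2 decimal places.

-940.93

ε = (∂Q_A/∂P_B)·(P_B/Q_A) ⇒ ∂Q_A/∂P_B = ε·Q_A/P_B = -1.41 × 2369/3.55 ≈ -940.93.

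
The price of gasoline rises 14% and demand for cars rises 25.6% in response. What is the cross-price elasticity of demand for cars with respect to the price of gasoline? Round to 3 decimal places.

ε = (%ΔQ of cars) / (%ΔP of gasoline) = (25.6%) / (14%) ≈ 1.829.
Positive cross-price elasticity: substitutes.

1.829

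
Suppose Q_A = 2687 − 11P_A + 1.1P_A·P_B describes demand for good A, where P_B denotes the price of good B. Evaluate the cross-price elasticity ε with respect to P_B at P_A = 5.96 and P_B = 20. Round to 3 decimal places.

At P_A = 5.96 and P_B = 20: Q_A = 2752.56.
∂Q_A/∂P_B = 1.1P_A = 1.1(5.96) = 6.5560.
ε = (∂Q_A/∂P_B)(P_B/Q_A) = 6.5560 × (20/2752.56) ≈ 0.048.
ε > 0: substitutes.

0.048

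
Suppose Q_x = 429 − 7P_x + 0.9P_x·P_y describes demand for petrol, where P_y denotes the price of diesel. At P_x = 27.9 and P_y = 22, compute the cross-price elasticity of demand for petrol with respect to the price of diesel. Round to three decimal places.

0.703

At P_x = 27.9 and P_y = 22: Q_x = 786.12.
∂Q_x/∂P_y = 0.9P_x = 0.9(27.9) = 25.1100.
ε = (∂Q_x/∂P_y)(P_y/Q_x) = 25.1100 × (22/786.12) ≈ 0.703.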